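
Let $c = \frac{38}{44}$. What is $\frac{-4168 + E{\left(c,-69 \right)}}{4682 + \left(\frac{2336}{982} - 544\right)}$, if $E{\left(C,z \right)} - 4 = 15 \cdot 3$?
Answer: $- \frac{674143}{677642} \approx -0.99484$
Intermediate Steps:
$c = \frac{19}{22}$ ($c = 38 \cdot \frac{1}{44} = \frac{19}{22} \approx 0.86364$)
$E{\left(C,z \right)} = 49$ ($E{\left(C,z \right)} = 4 + 15 \cdot 3 = 4 + 45 = 49$)
$\frac{-4168 + E{\left(c,-69 \right)}}{4682 + \left(\frac{2336}{982} - 544\right)} = \frac{-4168 + 49}{4682 + \left(\frac{2336}{982} - 544\right)} = - \frac{4119}{4682 + \left(2336 \cdot \frac{1}{982} - 544\right)} = - \frac{4119}{4682 + \left(\frac{1168}{491} - 544\right)} = - \frac{4119}{4682 - \frac{265936}{491}} = - \frac{4119}{\frac{2032926}{491}} = \left(-4119\right) \frac{491}{2032926} = - \frac{674143}{677642}$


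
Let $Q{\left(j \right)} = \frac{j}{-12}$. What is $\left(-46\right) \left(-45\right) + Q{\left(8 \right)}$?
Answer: $\frac{6208}{3} \approx 2069.3$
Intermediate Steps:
$Q{\left(j \right)} = - \frac{j}{12}$ ($Q{\left(j \right)} = j \left(- \frac{1}{12}\right) = - \frac{j}{12}$)
$\left(-46\right) \left(-45\right) + Q{\left(8 \right)} = \left(-46\right) \left(-45\right) - \frac{2}{3} = 2070 - \frac{2}{3} = \frac{6208}{3}$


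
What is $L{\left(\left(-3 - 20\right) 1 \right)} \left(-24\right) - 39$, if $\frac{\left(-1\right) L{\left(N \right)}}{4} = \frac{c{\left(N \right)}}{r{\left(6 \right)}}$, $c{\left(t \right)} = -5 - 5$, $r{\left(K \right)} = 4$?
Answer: $-279$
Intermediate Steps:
$c{\left(t \right)} = -10$ ($c{\left(t \right)} = -5 - 5 = -10$)
$L{\left(N \right)} = 10$ ($L{\left(N \right)} = - 4 \left(- \frac{10}{4}\right) = - 4 \left(\left(-10\right) \frac{1}{4}\right) = \left(-4\right) \left(- \frac{5}{2}\right) = 10$)
$L{\left(\left(-3 - 20\right) 1 \right)} \left(-24\right) - 39 = 10 \left(-24\right) - 39 = -240 - 39 = -279$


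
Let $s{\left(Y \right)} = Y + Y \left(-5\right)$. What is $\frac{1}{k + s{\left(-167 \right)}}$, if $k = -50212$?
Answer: $- \frac{1}{49544} \approx -2.0184 \cdot 10^{-5}$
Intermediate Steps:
$s{\left(Y \right)} = - 4 Y$ ($s{\left(Y \right)} = Y - 5 Y = - 4 Y$)
$\frac{1}{k + s{\left(-167 \right)}} = \frac{1}{-50212 - -668} = \frac{1}{-50212 + 668} = \frac{1}{-49544} = - \frac{1}{49544}$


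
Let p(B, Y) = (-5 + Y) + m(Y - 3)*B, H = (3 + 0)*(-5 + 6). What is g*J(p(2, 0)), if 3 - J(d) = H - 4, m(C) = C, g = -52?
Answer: -208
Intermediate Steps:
H = 3 (H = 3*1 = 3)
p(B, Y) = -5 + Y + B*(-3 + Y) (p(B, Y) = (-5 + Y) + (Y - 3)*B = (-5 + Y) + (-3 + Y)*B = (-5 + Y) + B*(-3 + Y) = -5 + Y + B*(-3 + Y))
J(d) = 4 (J(d) = 3 - (3 - 4) = 3 - 1*(-1) = 3 + 1 = 4)
g*J(p(2, 0)) = -52*4 = -208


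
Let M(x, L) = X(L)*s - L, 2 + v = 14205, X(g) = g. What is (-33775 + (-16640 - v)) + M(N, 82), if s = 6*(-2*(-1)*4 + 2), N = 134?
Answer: -59780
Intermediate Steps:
s = 60 (s = 6*(2*4 + 2) = 6*(8 + 2) = 6*10 = 60)
v = 14203 (v = -2 + 14205 = 14203)
M(x, L) = 59*L (M(x, L) = L*60 - L = 60*L - L = 59*L)
(-33775 + (-16640 - v)) + M(N, 82) = (-33775 + (-16640 - 1*14203)) + 59*82 = (-33775 + (-16640 - 14203)) + 4838 = (-33775 - 30843) + 4838 = -64618 + 4838 = -59780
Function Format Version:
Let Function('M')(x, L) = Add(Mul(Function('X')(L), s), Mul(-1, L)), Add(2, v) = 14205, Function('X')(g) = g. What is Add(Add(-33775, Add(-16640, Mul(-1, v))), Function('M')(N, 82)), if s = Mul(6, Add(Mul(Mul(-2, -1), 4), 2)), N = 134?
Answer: -59780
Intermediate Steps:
s = 60 (s = Mul(6, Add(Mul(2, 4), 2)) = Mul(6, Add(8, 2)) = Mul(6, 10) = 60)
v = 14203 (v = Add(-2, 14205) = 14203)
Function('M')(x, L) = Mul(59, L) (Function('M')(x, L) = Add(Mul(L, 60), Mul(-1, L)) = Add(Mul(60, L), Mul(-1, L)) = Mul(59, L))
Add(Add(-33775, Add(-16640, Mul(-1, v))), Function('M')(N, 82)) = Add(Add(-33775, Add(-16640, Mul(-1, 14203))), Mul(59, 82)) = Add(Add(-33775, Add(-16640, -14203)), 4838) = Add(Add(-33775, -30843), 4838) = Add(-64618, 4838) = -59780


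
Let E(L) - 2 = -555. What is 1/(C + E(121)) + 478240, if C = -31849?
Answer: 15495932479/32402 ≈ 4.7824e+5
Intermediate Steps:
E(L) = -553 (E(L) = 2 - 555 = -553)
1/(C + E(121)) + 478240 = 1/(-31849 - 553) + 478240 = 1/(-32402) + 478240 = -1/32402 + 478240 = 15495932479/32402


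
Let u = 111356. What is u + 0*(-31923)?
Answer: 111356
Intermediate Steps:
u + 0*(-31923) = 111356 + 0*(-31923) = 111356 + 0 = 111356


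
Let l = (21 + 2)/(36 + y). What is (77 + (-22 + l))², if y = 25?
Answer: 11410884/3721 ≈ 3066.6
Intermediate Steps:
l = 23/61 (l = (21 + 2)/(36 + 25) = 23/61 ≈ 0.37705)
(77 + (-22 + l))² = (77 + (-22 + 23/61))² = (77 - 1319/61)² = (3378/61)² = 11410884/3721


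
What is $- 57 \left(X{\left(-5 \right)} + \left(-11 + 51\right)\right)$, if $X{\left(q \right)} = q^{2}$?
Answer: $-3705$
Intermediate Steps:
$- 57 \left(X{\left(-5 \right)} + \left(-11 + 51\right)\right) = - 57 \left(\left(-5\right)^{2} + \left(-11 + 51\right)\right) = - 57 \left(25 + 40\right) = \left(-57\right) 65 = -3705$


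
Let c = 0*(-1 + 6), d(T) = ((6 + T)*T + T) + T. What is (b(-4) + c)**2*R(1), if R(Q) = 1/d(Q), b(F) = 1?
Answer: 1/9 ≈ 0.11111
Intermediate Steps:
d(T) = 2*T + T*(6 + T) (d(T) = (T*(6 + T) + T) + T = (T + T*(6 + T)) + T = 2*T + T*(6 + T))
c = 0 (c = 0*5 = 0)
R(Q) = 1/(Q*(8 + Q))
(b(-4) + c)**2*R(1) = (1 + 0)**2*(1/(1*(8 + 1))) = 1**2*(1/9) = 1*(1*(1/9)) = 1*(1/9) = 1/9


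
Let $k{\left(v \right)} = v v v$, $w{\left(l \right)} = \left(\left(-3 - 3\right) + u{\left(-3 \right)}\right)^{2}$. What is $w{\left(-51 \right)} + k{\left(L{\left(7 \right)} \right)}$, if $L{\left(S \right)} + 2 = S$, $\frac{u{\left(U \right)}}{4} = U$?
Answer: $449$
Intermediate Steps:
$u{\left(U \right)} = 4 U$
$w{\left(l \right)} = 324$ ($w{\left(l \right)} = \left(\left(-3 - 3\right) + 4 \left(-3\right)\right)^{2} = \left(-6 - 12\right)^{2} = \left(-18\right)^{2} = 324$)
$L{\left(S \right)} = -2 + S$
$k{\left(v \right)} = v^{3}$ ($k{\left(v \right)} = v^{2} v = v^{3}$)
$w{\left(-51 \right)} + k{\left(L{\left(7 \right)} \right)} = 324 + \left(-2 + 7\right)^{3} = 324 + 5^{3} = 324 + 125 = 449$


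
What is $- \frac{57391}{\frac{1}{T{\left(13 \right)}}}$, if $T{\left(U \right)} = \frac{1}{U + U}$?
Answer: $- \frac{57391}{26} \approx -2207.3$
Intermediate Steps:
$T{\left(U \right)} = \frac{1}{2 U}$
$- \frac{57391}{\frac{1}{T{\left(13 \right)}}} = - \frac{57391}{\frac{1}{\frac{1}{2} \cdot \frac{1}{13}}} = - \frac{57391}{\frac{1}{\frac{1}{26}}} = - \frac{57391}{26}$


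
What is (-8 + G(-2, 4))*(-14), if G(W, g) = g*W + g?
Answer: 168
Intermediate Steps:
G(W, g) = g + W*g (G(W, g) = W*g + g = g + W*g)
(-8 + G(-2, 4))*(-14) = (-8 + 4*(1 - 2))*(-14) = (-8 + 4*(-1))*(-14) = (-8 - 4)*(-14) = -12*(-14) = 168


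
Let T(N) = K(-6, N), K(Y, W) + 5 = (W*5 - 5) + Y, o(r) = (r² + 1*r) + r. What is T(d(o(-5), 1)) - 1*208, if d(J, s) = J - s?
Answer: -154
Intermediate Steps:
o(r) = r² + 2*r (o(r) = (r² + r) + r = (r + r²) + r = r² + 2*r)
K(Y, W) = -10 + Y + 5*W (K(Y, W) = -5 + ((W*5 - 5) + Y) = -5 + ((5*W - 5) + Y) = -5 + ((-5 + 5*W) + Y) = -5 + (-5 + Y + 5*W) = -10 + Y + 5*W)
T(N) = -16 + 5*N (T(N) = -10 - 6 + 5*N = -16 + 5*N)
T(d(o(-5), 1)) - 1*208 = (-16 + 5*(-5*(2 - 5) - 1*1)) - 1*208 = (-16 + 5*(-5*(-3) - 1)) - 208 = (-16 + 5*(15 - 1)) - 208 = (-16 + 5*14) - 208 = (-16 + 70) - 208 = 54 - 208 = -154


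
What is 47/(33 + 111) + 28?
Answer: 4079/144 ≈ 28.326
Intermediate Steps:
47/(33 + 111) + 28 = 47/144 + 28 = 4079/144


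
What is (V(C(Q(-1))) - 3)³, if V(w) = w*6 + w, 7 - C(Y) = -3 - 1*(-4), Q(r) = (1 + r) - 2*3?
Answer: 59319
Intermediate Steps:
Q(r) = -5 + r (Q(r) = (1 + r) - 6 = -5 + r)
C(Y) = 6 (C(Y) = 7 - (-3 - 1*(-4)) = 7 - (-3 + 4) = 7 - 1*1 = 7 - 1 = 6)
V(w) = 7*w (V(w) = 6*w + w = 7*w)
(V(C(Q(-1))) - 3)³ = (7*6 - 3)³ = (42 - 3)³ = 39³ = 59319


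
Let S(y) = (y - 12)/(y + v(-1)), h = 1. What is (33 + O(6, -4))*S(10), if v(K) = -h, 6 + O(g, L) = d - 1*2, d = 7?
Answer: -64/9 ≈ -7.1111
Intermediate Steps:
O(g, L) = -1 (O(g, L) = -6 + (7 - 1*2) = -6 + (7 - 2) = -6 + 5 = -1)
v(K) = -1 (v(K) = -1*1 = -1)
S(y) = (-12 + y)/(-1 + y) (S(y) = (y - 12)/(y - 1) = (-12 + y)/(-1 + y))
(33 + O(6, -4))*S(10) = (33 - 1)*((-12 + 10)/(-1 + 10)) = 32*(-2/9) = -64/9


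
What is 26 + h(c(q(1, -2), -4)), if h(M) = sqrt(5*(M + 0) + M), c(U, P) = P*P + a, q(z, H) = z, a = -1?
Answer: 26 + 3*sqrt(10) ≈ 35.487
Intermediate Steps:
c(U, P) = -1 + P**2 (c(U, P) = P*P - 1 = P**2 - 1 = -1 + P**2)
h(M) = sqrt(6)*sqrt(M) (h(M) = sqrt(5*M + M) = sqrt(6*M) = sqrt(6)*sqrt(M))
26 + h(c(q(1, -2), -4)) = 26 + sqrt(6)*sqrt(-1 + (-4)**2) = 26 + sqrt(6)*sqrt(-1 + 16) = 26 + sqrt(6)*sqrt(15) = 26 + 3*sqrt(10)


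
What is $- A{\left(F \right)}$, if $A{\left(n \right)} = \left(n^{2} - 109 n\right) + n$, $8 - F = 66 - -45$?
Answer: $-21733$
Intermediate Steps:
$F = -103$ ($F = 8 - \left(66 - -45\right) = 8 - \left(66 + 45\right) = 8 - 111 = -103$)
$A{\left(n \right)} = n^{2} - 108 n$
$- A{\left(F \right)} = - \left(-103\right) \left(-108 - 103\right) = - \left(-103\right) \left(-211\right) = \left(-1\right) 21733 = -21733$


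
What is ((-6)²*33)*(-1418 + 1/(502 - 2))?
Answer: -210572703/125 ≈ -1.6846e+6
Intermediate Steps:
((-6)²*33)*(-1418 + 1/(502 - 2)) = (36*33)*(-1418 + 1/500) = 1188*(-1418 + 1/500) = 1188*(-708999/500) = -210572703/125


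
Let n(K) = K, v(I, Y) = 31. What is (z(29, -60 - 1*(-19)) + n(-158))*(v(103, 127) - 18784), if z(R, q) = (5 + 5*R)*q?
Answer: 118293924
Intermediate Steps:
z(R, q) = q*(5 + 5*R)
(z(29, -60 - 1*(-19)) + n(-158))*(v(103, 127) - 18784) = (5*(-60 - 1*(-19))*(1 + 29) - 158)*(31 - 18784) = (5*(-60 + 19)*30 - 158)*(-18753) = (5*(-41)*30 - 158)*(-18753) = (-6150 - 158)*(-18753) = -6308*(-18753) = 118293924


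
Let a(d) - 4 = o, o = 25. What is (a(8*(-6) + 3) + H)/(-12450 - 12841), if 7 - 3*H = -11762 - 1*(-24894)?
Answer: 4346/25291 ≈ 0.17184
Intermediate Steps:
a(d) = 29 (a(d) = 4 + 25 = 29)
H = -4375 (H = 7/3 - (-11762 - 1*(-24894))/3 = 7/3 - (-11762 + 24894)/3 = 7/3 - 1/3*13132 = 7/3 - 13132/3 = -4375)
(a(8*(-6) + 3) + H)/(-12450 - 12841) = (29 - 4375)/(-12450 - 12841) = -4346/(-25291) = -4346*(-1/25291) = 4346/25291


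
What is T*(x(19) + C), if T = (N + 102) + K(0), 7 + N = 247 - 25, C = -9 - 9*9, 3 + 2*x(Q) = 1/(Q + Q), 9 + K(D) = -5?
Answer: -2106759/76 ≈ -27721.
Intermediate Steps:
K(D) = -14 (K(D) = -9 - 5 = -14)
x(Q) = -3/2 + 1/(4*Q) (x(Q) = -3/2 + 1/(2*(Q + Q)) = -3/2 + 1/(2*((2*Q))) = -3/2 + (1/(2*Q))/2 = -3/2 + 1/(4*Q))
C = -90 (C = -9 - 81 = -90)
N = 215 (N = -7 + (247 - 25) = -7 + 222 = 215)
T = 303 (T = (215 + 102) - 14 = 317 - 14 = 303)
T*(x(19) + C) = 303*((1/4)*(1 - 6*19)/19 - 90) = 303*((1/4)*(1/19)*(1 - 114) - 90) = 303*((1/4)*(1/19)*(-113) - 90) = 303*(-113/76 - 90) = 303*(-6953/76) = -2106759/76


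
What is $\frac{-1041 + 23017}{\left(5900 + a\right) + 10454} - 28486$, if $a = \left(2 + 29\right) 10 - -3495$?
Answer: $- \frac{574227298}{20159} \approx -28485.0$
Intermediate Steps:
$a = 3805$ ($a = 31 \cdot 10 + 3495 = 310 + 3495 = 3805$)
$\frac{-1041 + 23017}{\left(5900 + a\right) + 10454} - 28486 = \frac{-1041 + 23017}{\left(5900 + 3805\right) + 10454} - 28486 = \frac{21976}{9705 + 10454} - 28486 = \frac{21976}{20159} - 28486 = - \frac{574227298}{20159}$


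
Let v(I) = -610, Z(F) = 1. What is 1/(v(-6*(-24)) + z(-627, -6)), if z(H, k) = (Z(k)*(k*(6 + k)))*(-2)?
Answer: -1/610 ≈ -0.0016393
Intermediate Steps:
z(H, k) = -2*k*(6 + k) (z(H, k) = (1*(k*(6 + k)))*(-2) = (k*(6 + k))*(-2) = -2*k*(6 + k))
1/(v(-6*(-24)) + z(-627, -6)) = 1/(-610 - 2*(-6)*(6 - 6)) = 1/(-610 - 2*(-6)*0) = 1/(-610 + 0) = 1/(-610) = -1/610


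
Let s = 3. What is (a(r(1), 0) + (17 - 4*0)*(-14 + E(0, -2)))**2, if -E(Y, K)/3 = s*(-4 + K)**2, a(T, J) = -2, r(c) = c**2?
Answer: 33039504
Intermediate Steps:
E(Y, K) = -9*(-4 + K)**2
(a(r(1), 0) + (17 - 4*0)*(-14 + E(0, -2)))**2 = (-2 + (17 - 4*0)*(-14 - 9*(-4 - 2)**2))**2 = (-2 + (17 + 0)*(-14 - 9*(-6)**2))**2 = (-2 + 17*(-14 - 9*36))**2 = (-2 + 17*(-14 - 324))**2 = (-2 + 17*(-338))**2 = (-2 - 5746)**2 = (-5748)**2 = 33039504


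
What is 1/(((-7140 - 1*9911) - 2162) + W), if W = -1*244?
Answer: -1/19457 ≈ -5.1395e-5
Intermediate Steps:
W = -244
1/(((-7140 - 1*9911) - 2162) + W) = 1/(((-7140 - 1*9911) - 2162) - 244) = 1/(((-7140 - 9911) - 2162) - 244) = 1/((-17051 - 2162) - 244) = 1/(-19213 - 244) = 1/(-19457) = -1/19457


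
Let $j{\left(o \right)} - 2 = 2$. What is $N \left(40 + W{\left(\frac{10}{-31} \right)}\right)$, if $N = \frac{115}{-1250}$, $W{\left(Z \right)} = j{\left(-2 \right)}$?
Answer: $- \frac{506}{125} \approx -4.048$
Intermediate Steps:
$j{\left(o \right)} = 4$ ($j{\left(o \right)} = 2 + 2 = 4$)
$W{\left(Z \right)} = 4$
$N = - \frac{23}{250}$ ($N = 115 \left(- \frac{1}{1250}\right) = - \frac{23}{250} \approx -0.092$)
$N \left(40 + W{\left(\frac{10}{-31} \right)}\right) = - \frac{23 \left(40 + 4\right)}{250} = \left(- \frac{23}{250}\right) 44 = - \frac{506}{125}$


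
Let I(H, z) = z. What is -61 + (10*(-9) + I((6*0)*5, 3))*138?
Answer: -12067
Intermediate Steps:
-61 + (10*(-9) + I((6*0)*5, 3))*138 = -61 + (10*(-9) + 3)*138 = -61 + (-90 + 3)*138 = -61 - 87*138 = -61 - 12006 = -12067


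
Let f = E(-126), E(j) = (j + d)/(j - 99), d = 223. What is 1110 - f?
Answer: 249847/225 ≈ 1110.4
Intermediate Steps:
E(j) = (223 + j)/(-99 + j) (E(j) = (j + 223)/(j - 99) = (223 + j)/(-99 + j))
f = -97/225 (f = (223 - 126)/(-99 - 126) = 97/(-225) = -1/225*97 = -97/225 ≈ -0.43111)
1110 - f = 1110 - 1*(-97/225) = 1110 + 97/225 = 249847/225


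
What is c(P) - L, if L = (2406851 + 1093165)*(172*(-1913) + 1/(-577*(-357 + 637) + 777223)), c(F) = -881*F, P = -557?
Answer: 236339020451818081/205221 ≈ 1.1516e+12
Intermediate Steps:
L = -236338919746384624/205221 (L = 3500016*(-329036 + 1/(-577*280 + 777223)) = 3500016*(-329036 + 1/(-161560 + 777223)) = 3500016*(-329036 + 1/615663) = 3500016*(-202575290867/615663) = -236338919746384624/205221 ≈ -1.1516e+12)
c(P) - L = -881*(-557) - 1*(-236338919746384624/205221) = 490717 + 236338919746384624/205221 = 236339020451818081/205221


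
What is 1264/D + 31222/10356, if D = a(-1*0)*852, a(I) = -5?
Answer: 4996489/1838190 ≈ 2.7182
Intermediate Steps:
D = -4260 (D = -5*852 = -4260)
1264/D + 31222/10356 = 1264/(-4260) + 31222/10356 = 1264*(-1/4260) + 31222*(1/10356) = -316/1065 + 15611/5178 = 4996489/1838190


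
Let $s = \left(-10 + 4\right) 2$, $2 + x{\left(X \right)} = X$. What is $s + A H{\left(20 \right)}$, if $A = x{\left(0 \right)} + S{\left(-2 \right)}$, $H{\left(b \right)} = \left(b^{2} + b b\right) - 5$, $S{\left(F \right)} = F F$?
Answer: $1578$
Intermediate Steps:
$S{\left(F \right)} = F^{2}$
$x{\left(X \right)} = -2 + X$
$H{\left(b \right)} = -5 + 2 b^{2}$ ($H{\left(b \right)} = \left(b^{2} + b^{2}\right) - 5 = 2 b^{2} - 5 = -5 + 2 b^{2}$)
$s = -12$ ($s = \left(-6\right) 2 = -12$)
$A = 2$ ($A = \left(-2 + 0\right) + \left(-2\right)^{2} = -2 + 4 = 2$)
$s + A H{\left(20 \right)} = -12 + 2 \left(-5 + 2 \cdot 20^{2}\right) = -12 + 2 \left(-5 + 2 \cdot 400\right) = -12 + 2 \left(-5 + 800\right) = -12 + 2 \cdot 795 = -12 + 1590 = 1578$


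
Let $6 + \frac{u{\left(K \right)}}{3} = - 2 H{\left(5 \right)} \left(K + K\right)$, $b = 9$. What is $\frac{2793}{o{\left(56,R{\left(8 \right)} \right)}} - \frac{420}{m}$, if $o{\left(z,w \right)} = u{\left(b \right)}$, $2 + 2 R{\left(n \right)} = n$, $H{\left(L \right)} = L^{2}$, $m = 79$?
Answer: $- \frac{454069}{71574} \approx -6.344$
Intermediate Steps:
$R{\left(n \right)} = -1 + \frac{n}{2}$
$u{\left(K \right)} = -18 - 300 K$ ($u{\left(K \right)} = -18 + 3 \left(- 2 \cdot 5^{2} \left(K + K\right)\right) = -18 + 3 \left(- 2 \cdot 25 \cdot 2 K\right) = -18 + 3 \left(- 2 \cdot 50 K\right) = -18 + 3 \left(- 100 K\right) = -18 - 300 K$)
$o{\left(z,w \right)} = -2718$ ($o{\left(z,w \right)} = -18 - 2700 = -2718$)
$\frac{2793}{o{\left(56,R{\left(8 \right)} \right)}} - \frac{420}{m} = \frac{2793}{-2718} - \frac{420}{79} = 2793 \left(- \frac{1}{2718}\right) - \frac{420}{79} = - \frac{931}{906} - \frac{420}{79} = - \frac{454069}{71574}$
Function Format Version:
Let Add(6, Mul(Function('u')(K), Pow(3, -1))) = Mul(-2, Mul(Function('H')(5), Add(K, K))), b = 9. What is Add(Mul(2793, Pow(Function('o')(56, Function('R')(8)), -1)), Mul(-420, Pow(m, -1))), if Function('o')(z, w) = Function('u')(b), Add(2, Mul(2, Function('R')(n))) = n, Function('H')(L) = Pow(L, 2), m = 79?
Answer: Rational(-454069, 71574) ≈ -6.3440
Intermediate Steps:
Function('R')(n) = Add(-1, Mul(Rational(1, 2), n))
Function('u')(K) = Add(-18, Mul(-300, K)) (Function('u')(K) = Add(-18, Mul(3, Mul(-2, Mul(Pow(5, 2), Add(K, K))))) = Add(-18, Mul(3, Mul(-2, Mul(25, Mul(2, K))))) = Add(-18, Mul(3, Mul(-2, Mul(50, K)))) = Add(-18, Mul(3, Mul(-100, K))) = Add(-18, Mul(-300, K)))
Function('o')(z, w) = -2718 (Function('o')(z, w) = Add(-18, Mul(-300, 9)) = Add(-18, -2700) = -2718)
Add(Mul(2793, Pow(Function('o')(56, Function('R')(8)), -1)), Mul(-420, Pow(m, -1))) = Add(Mul(2793, Pow(-2718, -1)), Mul(-420, Pow(79, -1))) = Add(Mul(2793, Rational(-1, 2718)), Mul(-420, Rational(1, 79))) = Add(Rational(-931, 906), Rational(-420, 79)) = Rational(-454069, 71574)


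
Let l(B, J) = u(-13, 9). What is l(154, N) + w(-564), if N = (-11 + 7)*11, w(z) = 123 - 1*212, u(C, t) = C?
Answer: -102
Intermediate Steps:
w(z) = -89 (w(z) = 123 - 212 = -89)
N = -44 (N = -4*11 = -44)
l(B, J) = -13
l(154, N) + w(-564) = -13 - 89 = -102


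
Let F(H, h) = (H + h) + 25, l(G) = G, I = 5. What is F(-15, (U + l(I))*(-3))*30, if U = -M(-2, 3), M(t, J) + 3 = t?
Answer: -600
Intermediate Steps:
M(t, J) = -3 + t
U = 5 (U = -(-3 - 2) = -1*(-5) = 5)
F(H, h) = 25 + H + h
F(-15, (U + l(I))*(-3))*30 = (25 - 15 + (5 + 5)*(-3))*30 = (25 - 15 + 10*(-3))*30 = (25 - 15 - 30)*30 = -20*30 = -600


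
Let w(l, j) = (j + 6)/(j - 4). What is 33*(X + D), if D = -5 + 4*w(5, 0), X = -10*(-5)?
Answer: 1287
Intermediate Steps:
X = 50
w(l, j) = (6 + j)/(-4 + j)
D = -11 (D = -5 + 4*((6 + 0)/(-4 + 0)) = -5 + 4*(6/(-4)) = -5 + 4*(-1/4*6) = -5 + 4*(-3/2) = -5 - 6 = -11)
33*(X + D) = 33*(50 - 11) = 33*39 = 1287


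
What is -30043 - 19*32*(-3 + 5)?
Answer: -31259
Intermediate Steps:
-30043 - 19*32*(-3 + 5) = -30043 - 608*2 = -30043 - 1*1216 = -30043 - 1216 = -31259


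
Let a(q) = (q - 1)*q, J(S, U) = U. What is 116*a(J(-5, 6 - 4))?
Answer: 232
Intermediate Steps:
a(q) = q*(-1 + q) (a(q) = (-1 + q)*q = q*(-1 + q))
116*a(J(-5, 6 - 4)) = 116*((6 - 4)*(-1 + (6 - 4))) = 116*(2*(-1 + 2)) = 116*(2*1) = 116*2 = 232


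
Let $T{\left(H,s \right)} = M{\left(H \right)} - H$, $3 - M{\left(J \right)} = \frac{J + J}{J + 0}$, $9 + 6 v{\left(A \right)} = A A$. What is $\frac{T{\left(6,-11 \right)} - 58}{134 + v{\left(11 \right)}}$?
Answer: $- \frac{189}{458} \approx -0.41266$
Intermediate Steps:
$v{\left(A \right)} = - \frac{3}{2} + \frac{A^{2}}{6}$ ($v{\left(A \right)} = - \frac{3}{2} + \frac{A A}{6} = - \frac{3}{2} + \frac{A^{2}}{6}$)
$M{\left(J \right)} = 1$ ($M{\left(J \right)} = 3 - \frac{J + J}{J + 0} = 3 - \frac{2 J}{J} = 3 - 2 = 1$)
$T{\left(H,s \right)} = 1 - H$
$\frac{T{\left(6,-11 \right)} - 58}{134 + v{\left(11 \right)}} = \frac{\left(1 - 6\right) - 58}{134 - \left(\frac{3}{2} - \frac{11^{2}}{6}\right)} = \frac{\left(1 - 6\right) - 58}{134 + \left(- \frac{3}{2} + \frac{1}{6} \cdot 121\right)} = \frac{-5 - 58}{134 + \left(- \frac{3}{2} + \frac{121}{6}\right)} = - \frac{63}{134 + \frac{56}{3}} = - \frac{63}{\frac{458}{3}} = \left(-63\right) \frac{3}{458} = - \frac{189}{458}$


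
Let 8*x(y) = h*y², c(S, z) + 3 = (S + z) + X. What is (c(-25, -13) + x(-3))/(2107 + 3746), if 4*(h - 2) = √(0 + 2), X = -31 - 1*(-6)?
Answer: -85/7804 + 3*√2/62432 ≈ -0.010824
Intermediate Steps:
X = -25 (X = -31 + 6 = -25)
h = 2 + √2/4 (h = 2 + √(0 + 2)/4 = 2 + √2/4 ≈ 2.3536)
c(S, z) = -28 + S + z (c(S, z) = -3 + ((S + z) - 25) = -3 + (-25 + S + z) = -28 + S + z)
x(y) = y²*(2 + √2/4)/8 (x(y) = ((2 + √2/4)*y²)/8 = (y²*(2 + √2/4))/8 = y²*(2 + √2/4)/8)
(c(-25, -13) + x(-3))/(2107 + 3746) = ((-28 - 25 - 13) + (1/32)*(-3)²*(8 + √2))/(2107 + 3746) = (-66 + (1/32)*9*(8 + √2))/5853 = (-66 + (9/4 + 9*√2/32))*(1/5853) = (-255/4 + 9*√2/32)*(1/5853) = -85/7804 + 3*√2/62432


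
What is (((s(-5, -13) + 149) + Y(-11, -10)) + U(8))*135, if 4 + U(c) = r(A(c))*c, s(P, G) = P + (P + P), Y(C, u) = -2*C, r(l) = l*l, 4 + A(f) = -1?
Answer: 47520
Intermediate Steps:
A(f) = -5 (A(f) = -4 - 1 = -5)
r(l) = l**2
s(P, G) = 3*P (s(P, G) = P + 2*P = 3*P)
U(c) = -4 + 25*c (U(c) = -4 + (-5)**2*c = -4 + 25*c)
(((s(-5, -13) + 149) + Y(-11, -10)) + U(8))*135 = (((3*(-5) + 149) - 2*(-11)) + (-4 + 25*8))*135 = (((-15 + 149) + 22) + (-4 + 200))*135 = ((134 + 22) + 196)*135 = (156 + 196)*135 = 352*135 = 47520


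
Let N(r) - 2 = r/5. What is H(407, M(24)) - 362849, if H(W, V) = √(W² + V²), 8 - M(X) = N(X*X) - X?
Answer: -362849 + √4322701/5 ≈ -3.6243e+5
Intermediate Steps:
N(r) = 2 + r/5
M(X) = 6 + X - X²/5 (M(X) = 8 - ((2 + (X*X)/5) - X) = 8 - ((2 + X²/5) - X) = 8 - (2 - X + X²/5) = 8 + (-2 + X - X²/5) = 6 + X - X²/5)
H(W, V) = √(V² + W²)
H(407, M(24)) - 362849 = √((6 + 24 - ⅕*24²)² + 407²) - 362849 = √((6 + 24 - ⅕*576)² + 165649) - 362849 = √((6 + 24 - 576/5)² + 165649) - 362849 = √((-426/5)² + 165649) - 362849 = √(181476/25 + 165649) - 362849 = √(4322701/25) - 362849 = √4322701/5 - 362849 = -362849 + √4322701/5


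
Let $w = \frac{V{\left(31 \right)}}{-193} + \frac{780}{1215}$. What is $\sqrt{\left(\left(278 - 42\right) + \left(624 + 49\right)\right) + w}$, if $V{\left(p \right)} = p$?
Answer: $\frac{\sqrt{2744058946}}{1737} \approx 30.158$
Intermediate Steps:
$w = \frac{7525}{15633}$ ($w = \frac{31}{-193} + \frac{780}{1215} = 31 \left(- \frac{1}{193}\right) + 780 \cdot \frac{1}{1215} = - \frac{31}{193} + \frac{52}{81} = \frac{7525}{15633} \approx 0.48135$)
$\sqrt{\left(\left(278 - 42\right) + \left(624 + 49\right)\right) + w} = \sqrt{\left(\left(278 - 42\right) + \left(624 + 49\right)\right) + \frac{7525}{15633}} = \sqrt{\left(236 + 673\right) + \frac{7525}{15633}} = \sqrt{909 + \frac{7525}{15633}} = \sqrt{\frac{14217922}{15633}} = \frac{\sqrt{2744058946}}{1737}$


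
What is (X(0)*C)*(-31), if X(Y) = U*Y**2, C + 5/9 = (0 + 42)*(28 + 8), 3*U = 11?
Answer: 0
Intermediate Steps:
U = 11/3 (U = (1/3)*11 = 11/3 ≈ 3.6667)
C = 13603/9 (C = -5/9 + (0 + 42)*(28 + 8) = -5/9 + 42*36 = -5/9 + 1512 = 13603/9 ≈ 1511.4)
X(Y) = 11*Y**2/3
(X(0)*C)*(-31) = (((11/3)*0**2)*(13603/9))*(-31) = (((11/3)*0)*(13603/9))*(-31) = (0*(13603/9))*(-31) = 0*(-31) = 0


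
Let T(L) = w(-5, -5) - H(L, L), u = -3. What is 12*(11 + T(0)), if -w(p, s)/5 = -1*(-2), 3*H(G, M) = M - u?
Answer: 0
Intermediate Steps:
H(G, M) = 1 + M/3 (H(G, M) = (M - 1*(-3))/3 = (M + 3)/3 = (3 + M)/3 = 1 + M/3)
w(p, s) = -10 (w(p, s) = -(-5)*(-2) = -5*2 = -10)
T(L) = -11 - L/3 (T(L) = -10 - (1 + L/3) = -10 + (-1 - L/3) = -11 - L/3)
12*(11 + T(0)) = 12*(11 + (-11 - 1/3*0)) = 12*(11 + (-11 + 0)) = 12*(11 - 11) = 12*0 = 0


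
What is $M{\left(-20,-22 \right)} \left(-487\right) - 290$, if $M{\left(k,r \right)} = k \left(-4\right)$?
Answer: $-39250$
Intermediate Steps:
$M{\left(k,r \right)} = - 4 k$
$M{\left(-20,-22 \right)} \left(-487\right) - 290 = \left(-4\right) \left(-20\right) \left(-487\right) - 290 = 80 \left(-487\right) - 290 = -38960 - 290 = -39250$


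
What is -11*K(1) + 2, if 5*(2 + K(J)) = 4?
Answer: 76/5 ≈ 15.200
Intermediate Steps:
K(J) = -6/5 (K(J) = -2 + (⅕)*4 = -2 + ⅘ = -6/5)
-11*K(1) + 2 = -11*(-6/5) + 2 = 66/5 + 2 = 76/5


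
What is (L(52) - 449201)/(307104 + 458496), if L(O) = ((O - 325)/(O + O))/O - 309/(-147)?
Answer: -1831294273/3121198080 ≈ -0.58673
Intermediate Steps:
L(O) = 103/49 + (-325 + O)/(2*O**2) (L(O) = ((-325 + O)/((2*O)))/O - 309*(-1/147) = ((-325 + O)*(1/(2*O)))/O + 103/49 = ((-325 + O)/(2*O))/O + 103/49 = (-325 + O)/(2*O**2) + 103/49 = 103/49 + (-325 + O)/(2*O**2))
(L(52) - 449201)/(307104 + 458496) = ((1/98)*(-15925 + 49*52 + 206*52**2)/52**2 - 449201)/(307104 + 458496) = ((1/98)*(1/2704)*(-15925 + 2548 + 206*2704) - 449201)/765600 = ((1/98)*(1/2704)*(-15925 + 2548 + 557024) - 449201)*(1/765600) = ((1/98)*(1/2704)*543647 - 449201)*(1/765600) = (41819/20384 - 449201)*(1/765600) = -9156471365/20384*1/765600 = -1831294273/3121198080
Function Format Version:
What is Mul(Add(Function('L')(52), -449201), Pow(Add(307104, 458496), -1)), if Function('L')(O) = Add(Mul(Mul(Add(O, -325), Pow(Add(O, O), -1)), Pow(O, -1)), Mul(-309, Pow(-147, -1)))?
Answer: Rational(-1831294273, 3121198080) ≈ -0.58673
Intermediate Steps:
Function('L')(O) = Add(Rational(103, 49), Mul(Rational(1, 2), Pow(O, -2), Add(-325, O))) (Function('L')(O) = Add(Mul(Mul(Add(-325, O), Pow(Mul(2, O), -1)), Pow(O, -1)), Mul(-309, Rational(-1, 147))) = Add(Mul(Mul(Add(-325, O), Mul(Rational(1, 2), Pow(O, -1))), Pow(O, -1)), Rational(103, 49)) = Add(Mul(Mul(Rational(1, 2), Pow(O, -1), Add(-325, O)), Pow(O, -1)), Rational(103, 49)) = Add(Mul(Rational(1, 2), Pow(O, -2), Add(-325, O)), Rational(103, 49)) = Add(Rational(103, 49), Mul(Rational(1, 2), Pow(O, -2), Add(-325, O))))
Mul(Add(Function('L')(52), -449201), Pow(Add(307104, 458496), -1)) = Mul(Add(Mul(Rational(1, 98), Pow(52, -2), Add(-15925, Mul(49, 52), Mul(206, Pow(52, 2)))), -449201), Pow(Add(307104, 458496), -1)) = Mul(Add(Mul(Rational(1, 98), Rational(1, 2704), Add(-15925, 2548, Mul(206, 2704))), -449201), Pow(765600, -1)) = Mul(Add(Mul(Rational(1, 98), Rational(1, 2704), Add(-15925, 2548, 557024)), -449201), Rational(1, 765600)) = Mul(Add(Mul(Rational(1, 98), Rational(1, 2704), 543647), -449201), Rational(1, 765600)) = Mul(Add(Rational(41819, 20384), -449201), Rational(1, 765600)) = Mul(Rational(-9156471365, 20384), Rational(1, 765600)) = Rational(-1831294273, 3121198080)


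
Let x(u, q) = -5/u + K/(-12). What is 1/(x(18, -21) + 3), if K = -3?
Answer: 36/107 ≈ 0.33645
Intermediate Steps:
x(u, q) = ¼ - 5/u (x(u, q) = -5/u - 3/(-12) = -5/u - 3*(-1/12) = -5/u + ¼ = ¼ - 5/u)
1/(x(18, -21) + 3) = 1/((¼)*(-20 + 18)/18 + 3) = 1/((¼)*(1/18)*(-2) + 3) = 1/(-1/36 + 3) = 1/(107/36) = 36/107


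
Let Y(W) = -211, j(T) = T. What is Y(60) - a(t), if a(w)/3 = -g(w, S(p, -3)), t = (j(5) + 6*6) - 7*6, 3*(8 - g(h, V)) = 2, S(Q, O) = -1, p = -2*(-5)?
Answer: -189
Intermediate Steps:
p = 10
g(h, V) = 22/3 (g(h, V) = 8 - 1/3*2 = 8 - 2/3 = 22/3)
t = -1 (t = (5 + 6*6) - 7*6 = (5 + 36) - 42 = 41 - 42 = -1)
a(w) = -22 (a(w) = 3*(-1*22/3) = 3*(-22/3) = -22)
Y(60) - a(t) = -211 - 1*(-22) = -211 + 22 = -189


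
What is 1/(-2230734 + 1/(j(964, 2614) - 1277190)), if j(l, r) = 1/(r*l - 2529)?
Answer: -3215155958729/7172157712441894453 ≈ -4.4828e-7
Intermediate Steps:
j(l, r) = 1/(-2529 + l*r) (j(l, r) = 1/(l*r - 2529) = 1/(-2529 + l*r))
1/(-2230734 + 1/(j(964, 2614) - 1277190)) = 1/(-2230734 + 1/(1/(-2529 + 964*2614) - 1277190)) = 1/(-2230734 + 1/(1/(-2529 + 2519896) - 1277190)) = 1/(-2230734 + 1/(1/2517367 - 1277190)) = 1/(-2230734 + 1/(-3215155958729/2517367)) = 1/(-2230734 - 2517367/3215155958729) = 1/(-7172157712441894453/3215155958729) = -3215155958729/7172157712441894453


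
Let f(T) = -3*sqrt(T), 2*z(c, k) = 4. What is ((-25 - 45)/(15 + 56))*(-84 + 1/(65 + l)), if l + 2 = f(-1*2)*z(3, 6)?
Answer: 2639630/31879 - 140*I*sqrt(2)/95637 ≈ 82.802 - 0.0020702*I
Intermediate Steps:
z(c, k) = 2 (z(c, k) = (1/2)*4 = 2)
l = -2 - 6*I*sqrt(2) (l = -2 - 3*I*sqrt(2)*2 = -2 - 6*I*sqrt(2) ≈ -2.0 - 8.4853*I)
((-25 - 45)/(15 + 56))*(-84 + 1/(65 + l)) = ((-25 - 45)/(15 + 56))*(-84 + 1/(65 + (-2 - 6*I*sqrt(2)))) = (-70/71)*(-84 + 1/(63 - 6*I*sqrt(2))) = (-70*1/71)*(-84 + 1/(63 - 6*I*sqrt(2))) = -70*(-84 + 1/(63 - 6*I*sqrt(2)))/71 = 5880/71 - 70/(71*(63 - 6*I*sqrt(2)))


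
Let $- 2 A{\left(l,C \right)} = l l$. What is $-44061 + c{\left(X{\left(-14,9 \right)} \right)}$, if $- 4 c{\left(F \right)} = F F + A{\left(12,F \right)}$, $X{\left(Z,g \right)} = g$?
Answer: $- \frac{176253}{4} \approx -44063.0$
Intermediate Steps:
$A{\left(l,C \right)} = - \frac{l^{2}}{2}$ ($A{\left(l,C \right)} = - \frac{l l}{2} = - \frac{l^{2}}{2}$)
$c{\left(F \right)} = 18 - \frac{F^{2}}{4}$ ($c{\left(F \right)} = - \frac{F F - \frac{12^{2}}{2}}{4} = - \frac{F^{2} - 72}{4} = - \frac{-72 + F^{2}}{4} = 18 - \frac{F^{2}}{4}$)
$-44061 + c{\left(X{\left(-14,9 \right)} \right)} = -44061 + \left(18 - \frac{9^{2}}{4}\right) = -44061 + \left(18 - \frac{81}{4}\right) = -44061 - \frac{9}{4} = - \frac{176253}{4}$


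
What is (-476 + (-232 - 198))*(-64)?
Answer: 57984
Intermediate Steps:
(-476 + (-232 - 198))*(-64) = (-476 - 430)*(-64) = -906*(-64) = 57984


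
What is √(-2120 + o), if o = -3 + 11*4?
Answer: 3*I*√231 ≈ 45.596*I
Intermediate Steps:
o = 41 (o = -3 + 44 = 41)
√(-2120 + o) = √(-2120 + 41) = √(-2079) = 3*I*√231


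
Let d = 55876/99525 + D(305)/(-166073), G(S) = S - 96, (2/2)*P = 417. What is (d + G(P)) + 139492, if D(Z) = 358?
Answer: 2310896575699223/16528415325 ≈ 1.3981e+5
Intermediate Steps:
P = 417
G(S) = -96 + S
d = 9243864998/16528415325 (d = 55876/99525 + 358/(-166073) = 55876*(1/99525) + 358*(-1/166073) = 55876/99525 - 358/166073 = 9243864998/16528415325 ≈ 0.55927)
(d + G(P)) + 139492 = (9243864998/16528415325 + (-96 + 417)) + 139492 = (9243864998/16528415325 + 321) + 139492 = 5314865184323/16528415325 + 139492 = 2310896575699223/16528415325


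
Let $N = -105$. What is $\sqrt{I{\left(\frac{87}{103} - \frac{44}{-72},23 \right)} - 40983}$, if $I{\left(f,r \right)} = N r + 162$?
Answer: $6 i \sqrt{1201} \approx 207.93 i$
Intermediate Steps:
$I{\left(f,r \right)} = 162 - 105 r$ ($I{\left(f,r \right)} = - 105 r + 162 = 162 - 105 r$)
$\sqrt{I{\left(\frac{87}{103} - \frac{44}{-72},23 \right)} - 40983} = \sqrt{\left(162 - 2415\right) - 40983} = \sqrt{-2253 - 40983} = \sqrt{-43236} = 6 i \sqrt{1201}$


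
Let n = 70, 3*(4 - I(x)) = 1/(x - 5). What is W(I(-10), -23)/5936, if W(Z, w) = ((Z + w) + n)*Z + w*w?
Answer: 1486801/12020400 ≈ 0.12369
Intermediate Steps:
I(x) = 4 - 1/(3*(-5 + x)) (I(x) = 4 - 1/(3*(x - 5)) = 4 - 1/(3*(-5 + x)))
W(Z, w) = w² + Z*(70 + Z + w) (W(Z, w) = ((Z + w) + 70)*Z + w*w = (70 + Z + w)*Z + w² = Z*(70 + Z + w) + w² = w² + Z*(70 + Z + w))
W(I(-10), -23)/5936 = (((-61 + 12*(-10))/(3*(-5 - 10)))² + (-23)² + 70*((-61 + 12*(-10))/(3*(-5 - 10))) + ((-61 + 12*(-10))/(3*(-5 - 10)))*(-23))/5936 = (((⅓)*(-61 - 120)/(-15))² + 529 + 70*((⅓)*(-61 - 120)/(-15)) + ((⅓)*(-61 - 120)/(-15))*(-23))*(1/5936) = (((⅓)*(-1/15)*(-181))² + 529 + 70*((⅓)*(-1/15)*(-181)) + ((⅓)*(-1/15)*(-181))*(-23))*(1/5936) = ((181/45)² + 529 + 70*(181/45) + (181/45)*(-23))*(1/5936) = (32761/2025 + 529 + 2534/9 - 4163/45)*(1/5936) = (1486801/2025)*(1/5936) = 1486801/12020400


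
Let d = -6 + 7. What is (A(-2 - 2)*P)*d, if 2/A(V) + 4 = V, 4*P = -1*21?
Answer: 21/16 ≈ 1.3125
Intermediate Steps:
P = -21/4 (P = (-1*21)/4 = (1/4)*(-21) = -21/4 ≈ -5.2500)
A(V) = 2/(-4 + V)
d = 1
(A(-2 - 2)*P)*d = ((2/(-4 + (-2 - 2)))*(-21/4))*1 = ((2/(-4 - 4))*(-21/4))*1 = ((2/(-8))*(-21/4))*1 = ((2*(-1/8))*(-21/4))*1 = -1/4*(-21/4)*1 = (21/16)*1 = 21/16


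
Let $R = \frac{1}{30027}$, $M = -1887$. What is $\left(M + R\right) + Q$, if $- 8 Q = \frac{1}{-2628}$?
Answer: $- \frac{397079913575}{210429216} \approx -1887.0$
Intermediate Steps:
$R = \frac{1}{30027} \approx 3.3303 \cdot 10^{-5}$
$Q = \frac{1}{21024}$ ($Q = - \frac{1}{8 \left(-2628\right)} = \left(- \frac{1}{8}\right) \left(- \frac{1}{2628}\right) = \frac{1}{21024} \approx 4.7565 \cdot 10^{-5}$)
$\left(M + R\right) + Q = \left(-1887 + \frac{1}{30027}\right) + \frac{1}{21024} = - \frac{56660948}{30027} + \frac{1}{21024} = - \frac{397079913575}{210429216}$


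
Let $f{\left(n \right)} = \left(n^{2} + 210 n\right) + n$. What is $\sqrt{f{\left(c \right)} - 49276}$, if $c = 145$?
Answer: $2 \sqrt{586} \approx 48.415$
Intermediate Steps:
$f{\left(n \right)} = n^{2} + 211 n$
$\sqrt{f{\left(c \right)} - 49276} = \sqrt{145 \left(211 + 145\right) - 49276} = \sqrt{145 \cdot 356 - 49276} = \sqrt{51620 - 49276} = \sqrt{2344} = 2 \sqrt{586}$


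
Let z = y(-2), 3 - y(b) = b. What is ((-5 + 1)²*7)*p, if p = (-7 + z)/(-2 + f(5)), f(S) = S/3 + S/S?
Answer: -336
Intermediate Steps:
y(b) = 3 - b
z = 5 (z = 3 - 1*(-2) = 3 + 2 = 5)
f(S) = 1 + S/3 (f(S) = S*(⅓) + 1 = S/3 + 1 = 1 + S/3)
p = -3 (p = (-7 + 5)/(-2 + (1 + (⅓)*5)) = -2/(-2 + (1 + 5/3)) = -2/(-2 + 8/3) = -2/⅔ = -2*3/2 = -3)
((-5 + 1)²*7)*p = ((-5 + 1)²*7)*(-3) = ((-4)²*7)*(-3) = (16*7)*(-3) = 112*(-3) = -336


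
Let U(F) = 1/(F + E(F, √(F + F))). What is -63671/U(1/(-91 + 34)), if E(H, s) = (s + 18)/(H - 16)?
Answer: 3781739045/52041 + 63671*I*√114/913 ≈ 72669.0 + 744.6*I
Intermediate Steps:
E(H, s) = (18 + s)/(-16 + H)
U(F) = 1/(F + (18 + √2*√F)/(-16 + F)) (U(F) = 1/(F + (18 + √(F + F))/(-16 + F)) = 1/(F + (18 + √(2*F))/(-16 + F)) = 1/(F + (18 + √2*√F)/(-16 + F)))
-63671/U(1/(-91 + 34)) = -63671*(18 + (-16 + 1/(-91 + 34))/(-91 + 34) + √2*√(1/(-91 + 34)))/(-16 + 1/(-91 + 34)) = -63671*(18 + (-16 + 1/(-57))/(-57) + √2*√(1/(-57)))/(-16 + 1/(-57)) = -63671*(18 - (-16 - 1/57)/57 + √2*√(-1/57))/(-16 - 1/57) = -(-3781739045/52041 - 63671*I*√114/913) = -63671*(-59395/52041 - I*√114/913) = 3781739045/52041 + 63671*I*√114/913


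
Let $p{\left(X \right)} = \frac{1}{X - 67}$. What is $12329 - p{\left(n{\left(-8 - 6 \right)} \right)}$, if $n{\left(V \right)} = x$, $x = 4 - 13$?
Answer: $\frac{937005}{76} \approx 12329.0$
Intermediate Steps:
$x = -9$
$n{\left(V \right)} = -9$
$p{\left(X \right)} = \frac{1}{-67 + X}$
$12329 - p{\left(n{\left(-8 - 6 \right)} \right)} = 12329 - \frac{1}{-67 - 9} = 12329 - \frac{1}{-76} = 12329 - - \frac{1}{76} = 12329 + \frac{1}{76} = \frac{937005}{76}$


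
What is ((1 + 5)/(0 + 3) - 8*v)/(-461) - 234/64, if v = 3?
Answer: -53233/14752 ≈ -3.6085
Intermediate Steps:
((1 + 5)/(0 + 3) - 8*v)/(-461) - 234/64 = ((1 + 5)/(0 + 3) - 8*3)/(-461) - 234/64 = (6/3 - 24)*(-1/461) - 234*1/64 = (6*(1/3) - 24)*(-1/461) - 117/32 = (2 - 24)*(-1/461) - 117/32 = -22*(-1/461) - 117/32 = 22/461 - 117/32 = -53233/14752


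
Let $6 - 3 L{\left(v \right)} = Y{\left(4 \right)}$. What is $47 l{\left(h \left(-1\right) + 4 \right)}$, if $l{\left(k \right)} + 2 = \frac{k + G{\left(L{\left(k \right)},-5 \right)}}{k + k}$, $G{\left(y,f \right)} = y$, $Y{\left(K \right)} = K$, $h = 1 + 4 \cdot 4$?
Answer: $- \frac{5593}{78} \approx -71.705$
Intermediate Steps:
$h = 17$ ($h = 1 + 16 = 17$)
$L{\left(v \right)} = \frac{2}{3}$ ($L{\left(v \right)} = 2 - \frac{4}{3} = \frac{2}{3}$)
$l{\left(k \right)} = -2 + \frac{\frac{2}{3} + k}{2 k}$ ($l{\left(k \right)} = -2 + \frac{k + \frac{2}{3}}{k + k} = -2 + \frac{\frac{2}{3} + k}{2 k}$)
$47 l{\left(h \left(-1\right) + 4 \right)} = 47 \frac{2 - 9 \left(17 \left(-1\right) + 4\right)}{6 \left(17 \left(-1\right) + 4\right)} = 47 \frac{2 - 9 \left(-17 + 4\right)}{6 \left(-17 + 4\right)} = 47 \frac{2 - -117}{6 \left(-13\right)} = 47 \cdot \frac{1}{6} \left(- \frac{1}{13}\right) \left(2 + 117\right) = 47 \cdot \frac{1}{6} \left(- \frac{1}{13}\right) 119 = 47 \left(- \frac{119}{78}\right) = - \frac{5593}{78}$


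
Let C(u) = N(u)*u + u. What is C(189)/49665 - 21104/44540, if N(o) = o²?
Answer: 713480498/5266855 ≈ 135.47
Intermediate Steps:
C(u) = u + u³ (C(u) = u²*u + u = u³ + u = u + u³)
C(189)/49665 - 21104/44540 = (189 + 189³)/49665 - 21104/44540 = (189 + 6751269)*(1/49665) - 21104*1/44540 = 6751458*(1/49665) - 5276/11135 = 321498/2365 - 5276/11135 = 713480498/5266855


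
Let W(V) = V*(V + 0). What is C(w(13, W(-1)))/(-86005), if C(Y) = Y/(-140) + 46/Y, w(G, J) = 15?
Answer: -1243/36122100 ≈ -3.4411e-5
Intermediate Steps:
W(V) = V² (W(V) = V*V = V²)
C(Y) = 46/Y - Y/140 (C(Y) = Y*(-1/140) + 46/Y = -Y/140 + 46/Y = 46/Y - Y/140)
C(w(13, W(-1)))/(-86005) = (46/15 - 1/140*15)/(-86005) = (46*(1/15) - 3/28)*(-1/86005) = (46/15 - 3/28)*(-1/86005) = (1243/420)*(-1/86005) = -1243/36122100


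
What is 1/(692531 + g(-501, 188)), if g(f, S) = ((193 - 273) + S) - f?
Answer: 1/693140 ≈ 1.4427e-6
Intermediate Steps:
g(f, S) = -80 + S - f (g(f, S) = (-80 + S) - f = -80 + S - f)
1/(692531 + g(-501, 188)) = 1/(692531 + (-80 + 188 - 1*(-501))) = 1/(692531 + (-80 + 188 + 501)) = 1/(692531 + 609) = 1/693140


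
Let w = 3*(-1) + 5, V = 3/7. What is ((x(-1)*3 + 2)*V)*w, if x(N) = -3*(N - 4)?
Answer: 282/7 ≈ 40.286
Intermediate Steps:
x(N) = 12 - 3*N (x(N) = -3*(-4 + N) = 12 - 3*N)
V = 3/7 (V = 3*(⅐) = 3/7 ≈ 0.42857)
w = 2 (w = -3 + 5 = 2)
((x(-1)*3 + 2)*V)*w = (((12 - 3*(-1))*3 + 2)*(3/7))*2 = (((12 + 3)*3 + 2)*(3/7))*2 = ((15*3 + 2)*(3/7))*2 = ((45 + 2)*(3/7))*2 = (47*(3/7))*2 = (141/7)*2 = 282/7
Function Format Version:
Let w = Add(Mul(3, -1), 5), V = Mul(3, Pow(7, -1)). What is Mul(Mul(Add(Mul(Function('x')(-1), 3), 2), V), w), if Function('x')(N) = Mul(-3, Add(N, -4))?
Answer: Rational(282, 7) ≈ 40.286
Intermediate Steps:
Function('x')(N) = Add(12, Mul(-3, N)) (Function('x')(N) = Mul(-3, Add(-4, N)) = Add(12, Mul(-3, N)))
V = Rational(3, 7) (V = Mul(3, Rational(1, 7)) = Rational(3, 7) ≈ 0.42857)
w = 2 (w = Add(-3, 5) = 2)
Mul(Mul(Add(Mul(Function('x')(-1), 3), 2), V), w) = Mul(Mul(Add(Mul(Add(12, Mul(-3, -1)), 3), 2), Rational(3, 7)), 2) = Mul(Mul(Add(Mul(Add(12, 3), 3), 2), Rational(3, 7)), 2) = Mul(Mul(Add(Mul(15, 3), 2), Rational(3, 7)), 2) = Mul(Mul(Add(45, 2), Rational(3, 7)), 2) = Mul(Mul(47, Rational(3, 7)), 2) = Mul(Rational(141, 7), 2) = Rational(282, 7)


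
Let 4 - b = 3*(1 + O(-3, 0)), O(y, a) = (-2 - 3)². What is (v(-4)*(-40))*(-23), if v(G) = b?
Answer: -68080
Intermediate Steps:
O(y, a) = 25 (O(y, a) = (-5)² = 25)
b = -74 (b = 4 - 3*(1 + 25) = 4 - 3*26 = 4 - 1*78 = 4 - 78 = -74)
v(G) = -74
(v(-4)*(-40))*(-23) = -74*(-40)*(-23) = 2960*(-23) = -68080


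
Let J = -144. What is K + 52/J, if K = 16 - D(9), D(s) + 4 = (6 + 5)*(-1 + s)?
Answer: -2461/36 ≈ -68.361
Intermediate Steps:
D(s) = -15 + 11*s (D(s) = -4 + (6 + 5)*(-1 + s) = -4 + 11*(-1 + s) = -4 + (-11 + 11*s) = -15 + 11*s)
K = -68 (K = 16 - (-15 + 11*9) = 16 - (-15 + 99) = 16 - 1*84 = 16 - 84 = -68)
K + 52/J = -68 + 52/(-144) = -68 - 1/144*52 = -68 - 13/36 = -2461/36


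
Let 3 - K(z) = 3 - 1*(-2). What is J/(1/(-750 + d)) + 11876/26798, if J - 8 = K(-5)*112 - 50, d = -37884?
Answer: 137696758894/13399 ≈ 1.0277e+7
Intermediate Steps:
K(z) = -2 (K(z) = 3 - (3 - 1*(-2)) = 3 - (3 + 2) = 3 - 1*5 = 3 - 5 = -2)
J = -266 (J = 8 + (-2*112 - 50) = 8 + (-224 - 50) = 8 - 274 = -266)
J/(1/(-750 + d)) + 11876/26798 = -266/(1/(-750 - 37884)) + 11876/26798 = -266/(1/(-38634)) + 11876*(1/26798) = -266/(-1/38634) + 5938/13399 = -266*(-38634) + 5938/13399 = 10276644 + 5938/13399 = 137696758894/13399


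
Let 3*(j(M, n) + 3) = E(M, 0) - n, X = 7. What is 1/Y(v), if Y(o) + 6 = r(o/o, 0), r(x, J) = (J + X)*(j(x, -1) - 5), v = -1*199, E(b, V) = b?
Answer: -3/172 ≈ -0.017442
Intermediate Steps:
j(M, n) = -3 - n/3 + M/3 (j(M, n) = -3 + (M - n)/3 = -3 + (-n/3 + M/3) = -3 - n/3 + M/3)
v = -199
r(x, J) = (7 + J)*(-23/3 + x/3) (r(x, J) = (J + 7)*((-3 - 1/3*(-1) + x/3) - 5) = (7 + J)*((-3 + 1/3 + x/3) - 5) = (7 + J)*((-8/3 + x/3) - 5) = (7 + J)*(-23/3 + x/3))
Y(o) = -172/3 (Y(o) = -6 + (-161/3 - 23/3*0 + 7*(o/o)/3 + (1/3)*0*(o/o)) = -6 + (-161/3 + 0 + (7/3)*1 + (1/3)*0*1) = -6 + (-161/3 + 0 + 7/3 + 0) = -6 - 154/3 = -172/3)
1/Y(v) = 1/(-172/3) = -3/172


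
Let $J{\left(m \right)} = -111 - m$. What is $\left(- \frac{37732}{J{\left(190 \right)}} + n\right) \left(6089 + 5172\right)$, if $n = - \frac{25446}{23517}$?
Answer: $\frac{3302041251226}{2359539} \approx 1.3994 \cdot 10^{6}$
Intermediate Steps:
$n = - \frac{8482}{7839}$ ($n = \left(-25446\right) \frac{1}{23517} = - \frac{8482}{7839} \approx -1.082$)
$\left(- \frac{37732}{J{\left(190 \right)}} + n\right) \left(6089 + 5172\right) = \left(- \frac{37732}{-111 - 190} - \frac{8482}{7839}\right) \left(6089 + 5172\right) = \left(- \frac{37732}{-111 - 190} - \frac{8482}{7839}\right) 11261 = \left(- \frac{37732}{-301} - \frac{8482}{7839}\right) 11261 = \left(\left(-37732\right) \left(- \frac{1}{301}\right) - \frac{8482}{7839}\right) 11261 = \left(\frac{37732}{301} - \frac{8482}{7839}\right) 11261 = \frac{293228066}{2359539} \cdot 11261 = \frac{3302041251226}{2359539}$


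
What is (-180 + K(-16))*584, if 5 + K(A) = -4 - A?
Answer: -101032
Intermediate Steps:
K(A) = -9 - A (K(A) = -5 + (-4 - A) = -9 - A)
(-180 + K(-16))*584 = (-180 + (-9 - 1*(-16)))*584 = (-180 + (-9 + 16))*584 = (-180 + 7)*584 = -173*584 = -101032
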